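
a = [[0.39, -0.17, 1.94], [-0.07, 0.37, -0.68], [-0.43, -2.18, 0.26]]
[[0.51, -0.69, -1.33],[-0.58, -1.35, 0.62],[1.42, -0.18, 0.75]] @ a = [[0.82, 2.56, 1.11], [-0.40, -1.75, -0.05], [0.24, -1.94, 3.07]]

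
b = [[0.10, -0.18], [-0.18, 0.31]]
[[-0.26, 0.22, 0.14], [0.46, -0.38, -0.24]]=b@[[-1.25, 0.78, 0.55], [0.75, -0.78, -0.47]]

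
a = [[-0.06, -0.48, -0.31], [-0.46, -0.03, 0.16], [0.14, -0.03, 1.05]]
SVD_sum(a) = [[-0.03,  -0.04,  -0.36], [0.01,  0.01,  0.11], [0.1,  0.12,  1.04]] + [[-0.23, -0.21, 0.05], [-0.28, -0.25, 0.06], [-0.05, -0.05, 0.01]] + [[0.21, -0.23, 0.01],[-0.19, 0.21, -0.01],[0.09, -0.1, 0.0]]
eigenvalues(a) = [-0.51, 0.5, 0.97]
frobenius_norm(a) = 1.30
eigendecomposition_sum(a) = [[-0.26, -0.26, -0.02], [-0.25, -0.25, -0.02], [0.02, 0.02, 0.00]] + [[0.3, -0.29, 0.25], [-0.29, 0.28, -0.24], [-0.09, 0.09, -0.08]] + [[-0.1,0.06,-0.54], [0.08,-0.05,0.43], [0.21,-0.14,1.12]]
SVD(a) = [[-0.33, -0.63, 0.71], [0.10, -0.77, -0.63], [0.94, -0.14, 0.31]] @ diag([1.1161826836122748, 0.5006355496058602, 0.44124852778784335]) @ [[0.09, 0.11, 0.99], [0.74, 0.65, -0.15], [0.66, -0.75, 0.02]]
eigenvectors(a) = [[0.71, 0.70, -0.41], [0.70, -0.68, 0.32], [-0.05, -0.22, 0.85]]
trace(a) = 0.96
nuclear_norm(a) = 2.06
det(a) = -0.25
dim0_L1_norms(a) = [0.66, 0.54, 1.52]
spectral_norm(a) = 1.12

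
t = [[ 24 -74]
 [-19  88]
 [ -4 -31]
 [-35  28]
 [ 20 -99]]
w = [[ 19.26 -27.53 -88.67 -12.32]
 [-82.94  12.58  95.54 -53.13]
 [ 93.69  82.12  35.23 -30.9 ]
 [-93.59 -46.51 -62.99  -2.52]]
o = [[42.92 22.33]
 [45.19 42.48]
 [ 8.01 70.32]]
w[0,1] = -27.53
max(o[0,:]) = 42.92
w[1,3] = -53.13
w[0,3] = -12.32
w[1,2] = 95.54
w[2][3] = -30.9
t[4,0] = 20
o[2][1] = 70.32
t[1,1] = 88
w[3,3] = -2.52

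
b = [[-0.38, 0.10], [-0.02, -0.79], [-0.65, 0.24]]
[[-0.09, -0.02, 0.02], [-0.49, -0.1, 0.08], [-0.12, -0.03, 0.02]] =b@ [[0.41, 0.09, -0.07], [0.61, 0.13, -0.10]]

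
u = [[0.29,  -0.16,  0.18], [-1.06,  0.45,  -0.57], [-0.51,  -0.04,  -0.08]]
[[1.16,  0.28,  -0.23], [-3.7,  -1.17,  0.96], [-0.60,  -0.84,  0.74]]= u @[[0.41, 1.66, -1.69], [-0.69, 0.76, 0.08], [5.19, -0.44, 1.53]]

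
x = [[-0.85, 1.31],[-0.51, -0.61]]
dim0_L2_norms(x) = [0.99, 1.45]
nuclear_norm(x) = 2.33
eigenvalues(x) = [(-0.73+0.81j), (-0.73-0.81j)]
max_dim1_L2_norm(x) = 1.56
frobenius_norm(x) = 1.75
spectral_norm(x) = 1.58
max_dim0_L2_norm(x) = 1.45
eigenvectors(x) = [[0.85+0.00j,(0.85-0j)], [(0.08+0.52j),(0.08-0.52j)]]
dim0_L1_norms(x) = [1.36, 1.92]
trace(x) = -1.46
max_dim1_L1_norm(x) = 2.16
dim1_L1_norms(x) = [2.16, 1.12]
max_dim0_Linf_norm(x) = 1.31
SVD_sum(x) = [[-0.72, 1.38], [0.14, -0.27]] + [[-0.13, -0.07],  [-0.65, -0.34]]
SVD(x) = [[-0.98, 0.19], [0.19, 0.98]] @ diag([1.584231307003613, 0.7490067862907686]) @ [[0.47, -0.89], [-0.89, -0.47]]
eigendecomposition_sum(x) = [[-0.42+0.35j, (0.66+0.59j)], [(-0.26-0.23j), (-0.3+0.46j)]] + [[(-0.42-0.35j), 0.66-0.59j], [-0.26+0.23j, (-0.3-0.46j)]]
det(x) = 1.19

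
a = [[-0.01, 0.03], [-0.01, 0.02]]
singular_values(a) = [0.04, 0.0]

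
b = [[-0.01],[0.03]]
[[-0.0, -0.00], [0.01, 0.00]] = b @ [[0.33, 0.03]]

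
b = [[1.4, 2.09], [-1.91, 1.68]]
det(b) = 6.34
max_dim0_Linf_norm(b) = 2.09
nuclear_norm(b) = 5.05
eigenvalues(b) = [(1.54+1.99j), (1.54-1.99j)]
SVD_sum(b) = [[-0.31, 1.79], [-0.34, 1.95]] + [[1.71, 0.30],[-1.57, -0.27]]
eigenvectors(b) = [[0.72+0.00j, 0.72-0.00j], [0.05+0.69j, 0.05-0.69j]]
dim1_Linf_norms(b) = [2.09, 1.91]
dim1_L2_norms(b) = [2.52, 2.54]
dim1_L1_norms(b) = [3.49, 3.59]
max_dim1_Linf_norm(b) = 2.09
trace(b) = 3.08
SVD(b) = [[0.68, 0.74], [0.74, -0.68]] @ diag([2.6906360142349026, 2.357769674693038]) @ [[-0.17, 0.99], [0.99, 0.17]]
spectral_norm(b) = 2.69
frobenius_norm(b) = 3.58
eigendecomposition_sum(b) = [[0.70+1.05j,  (1.05-0.81j)],[(-0.95+0.74j),  (0.84+0.94j)]] + [[0.70-1.05j, 1.04+0.81j], [(-0.95-0.74j), 0.84-0.94j]]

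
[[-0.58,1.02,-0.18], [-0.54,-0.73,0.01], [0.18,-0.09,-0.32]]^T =[[-0.58, -0.54, 0.18], [1.02, -0.73, -0.09], [-0.18, 0.01, -0.32]]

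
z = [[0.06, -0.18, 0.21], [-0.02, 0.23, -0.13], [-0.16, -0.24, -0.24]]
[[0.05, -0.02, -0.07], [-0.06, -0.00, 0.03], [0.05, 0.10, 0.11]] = z @ [[0.12, -0.04, -0.21],[-0.26, -0.15, -0.03],[-0.04, -0.23, -0.29]]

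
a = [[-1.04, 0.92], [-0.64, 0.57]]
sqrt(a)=[[-0.11+1.49j, (0.17-1.31j)], [-0.12+0.91j, (0.2-0.8j)]]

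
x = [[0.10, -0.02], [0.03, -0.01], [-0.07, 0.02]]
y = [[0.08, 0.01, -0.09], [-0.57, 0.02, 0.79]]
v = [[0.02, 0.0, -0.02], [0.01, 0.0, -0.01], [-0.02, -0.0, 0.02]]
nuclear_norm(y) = 1.00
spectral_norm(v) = 0.04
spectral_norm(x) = 0.13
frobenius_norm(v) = 0.04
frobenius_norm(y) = 0.98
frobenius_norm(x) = 0.13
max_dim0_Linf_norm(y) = 0.79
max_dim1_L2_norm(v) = 0.03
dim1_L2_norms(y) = [0.12, 0.97]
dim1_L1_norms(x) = [0.12, 0.04, 0.09]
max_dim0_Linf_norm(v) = 0.02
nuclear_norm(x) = 0.13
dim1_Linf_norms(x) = [0.1, 0.03, 0.07]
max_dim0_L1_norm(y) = 0.88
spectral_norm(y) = 0.98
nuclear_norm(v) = 0.04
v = x @ y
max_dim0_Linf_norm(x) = 0.1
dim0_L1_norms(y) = [0.65, 0.03, 0.88]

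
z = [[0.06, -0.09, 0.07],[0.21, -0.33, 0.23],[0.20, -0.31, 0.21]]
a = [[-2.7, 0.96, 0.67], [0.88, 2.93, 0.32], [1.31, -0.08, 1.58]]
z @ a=[[-0.15, -0.21, 0.12], [-0.56, -0.78, 0.40], [-0.54, -0.73, 0.37]]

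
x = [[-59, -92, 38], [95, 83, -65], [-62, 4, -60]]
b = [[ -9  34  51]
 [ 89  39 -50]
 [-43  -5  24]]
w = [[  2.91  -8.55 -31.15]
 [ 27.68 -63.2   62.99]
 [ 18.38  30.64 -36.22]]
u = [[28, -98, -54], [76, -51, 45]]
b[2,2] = 24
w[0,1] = -8.55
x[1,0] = 95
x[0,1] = -92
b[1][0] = 89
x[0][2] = 38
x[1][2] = -65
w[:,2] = [-31.15, 62.99, -36.22]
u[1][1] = -51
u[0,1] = -98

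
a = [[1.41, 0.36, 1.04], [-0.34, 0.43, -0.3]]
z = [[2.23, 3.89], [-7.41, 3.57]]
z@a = [[1.82, 2.48, 1.15], [-11.66, -1.13, -8.78]]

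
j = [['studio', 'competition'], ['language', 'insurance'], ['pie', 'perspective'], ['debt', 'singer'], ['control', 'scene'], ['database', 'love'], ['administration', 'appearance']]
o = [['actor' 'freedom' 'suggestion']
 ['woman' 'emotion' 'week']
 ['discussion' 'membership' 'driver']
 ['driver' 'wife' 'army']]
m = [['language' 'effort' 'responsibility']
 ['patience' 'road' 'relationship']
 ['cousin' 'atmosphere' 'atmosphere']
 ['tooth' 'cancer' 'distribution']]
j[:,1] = ['competition', 'insurance', 'perspective', 'singer', 'scene', 'love', 'appearance']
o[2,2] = 'driver'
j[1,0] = 'language'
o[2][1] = 'membership'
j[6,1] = 'appearance'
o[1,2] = 'week'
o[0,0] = 'actor'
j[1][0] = 'language'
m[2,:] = ['cousin', 'atmosphere', 'atmosphere']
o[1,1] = 'emotion'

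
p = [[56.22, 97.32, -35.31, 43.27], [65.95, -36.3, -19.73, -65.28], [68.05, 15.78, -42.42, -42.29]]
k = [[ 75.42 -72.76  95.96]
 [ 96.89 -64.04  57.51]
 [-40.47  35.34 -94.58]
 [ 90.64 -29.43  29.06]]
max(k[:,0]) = 96.89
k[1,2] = 57.51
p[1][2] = -19.73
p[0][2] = -35.31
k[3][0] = 90.64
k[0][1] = -72.76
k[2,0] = -40.47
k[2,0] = -40.47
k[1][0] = 96.89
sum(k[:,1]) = -130.89000000000001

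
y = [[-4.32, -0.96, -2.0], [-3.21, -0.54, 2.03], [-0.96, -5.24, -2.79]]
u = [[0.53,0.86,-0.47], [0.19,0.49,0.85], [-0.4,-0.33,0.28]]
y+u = [[-3.79, -0.10, -2.47], [-3.02, -0.05, 2.88], [-1.36, -5.57, -2.51]]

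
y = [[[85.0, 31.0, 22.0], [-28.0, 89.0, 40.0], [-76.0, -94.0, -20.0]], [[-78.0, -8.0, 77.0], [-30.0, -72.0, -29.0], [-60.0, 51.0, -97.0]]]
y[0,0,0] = 85.0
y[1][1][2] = -29.0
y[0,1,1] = 89.0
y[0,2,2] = -20.0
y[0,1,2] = 40.0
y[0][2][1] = -94.0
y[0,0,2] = 22.0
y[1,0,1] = -8.0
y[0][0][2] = 22.0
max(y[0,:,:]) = 89.0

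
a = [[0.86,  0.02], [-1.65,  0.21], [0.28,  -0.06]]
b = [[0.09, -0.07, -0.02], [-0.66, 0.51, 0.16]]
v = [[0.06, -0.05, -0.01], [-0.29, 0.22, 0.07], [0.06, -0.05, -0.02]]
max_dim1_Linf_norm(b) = 0.66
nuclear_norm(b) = 0.86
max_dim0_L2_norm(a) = 1.88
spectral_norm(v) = 0.39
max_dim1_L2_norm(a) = 1.66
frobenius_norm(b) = 0.86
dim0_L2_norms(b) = [0.67, 0.51, 0.16]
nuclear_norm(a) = 2.01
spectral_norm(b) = 0.86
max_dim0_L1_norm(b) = 0.75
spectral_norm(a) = 1.89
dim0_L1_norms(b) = [0.75, 0.58, 0.18]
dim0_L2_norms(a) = [1.88, 0.22]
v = a @ b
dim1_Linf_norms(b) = [0.09, 0.66]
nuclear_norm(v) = 0.40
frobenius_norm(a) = 1.89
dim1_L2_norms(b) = [0.12, 0.85]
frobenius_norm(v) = 0.39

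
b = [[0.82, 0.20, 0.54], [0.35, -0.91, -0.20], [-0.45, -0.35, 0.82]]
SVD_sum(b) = [[0.38, 0.21, 0.76],[-0.1, -0.06, -0.21],[0.19, 0.10, 0.38]] + [[0.41, 0.1, -0.23], [0.18, 0.04, -0.1], [-0.72, -0.18, 0.41]] + [[0.03, -0.11, 0.01], [0.28, -0.89, 0.11], [0.09, -0.28, 0.03]]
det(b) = -1.00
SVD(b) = [[-0.87, -0.48, 0.12], [0.24, -0.21, 0.95], [-0.43, 0.85, 0.3]] @ diag([1.0033567291410106, 0.9979889688180434, 0.9946322396770327]) @ [[-0.43, -0.24, -0.87],[-0.85, -0.21, 0.48],[0.3, -0.95, 0.12]]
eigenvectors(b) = [[(-0.7+0j), -0.70-0.00j, -0.15+0.00j],[-0.11+0.11j, -0.11-0.11j, 0.98+0.00j],[(-0.02-0.7j), -0.02+0.70j, (0.15+0j)]]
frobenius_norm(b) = 1.73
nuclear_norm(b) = 3.00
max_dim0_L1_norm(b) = 1.62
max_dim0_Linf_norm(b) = 0.91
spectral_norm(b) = 1.00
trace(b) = 0.73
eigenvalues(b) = [(0.86+0.51j), (0.86-0.51j), (-1+0j)]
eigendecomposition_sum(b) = [[(0.42+0.25j), (0.03+0.1j), 0.26-0.42j], [(0.1-0.03j), (0.02+0.01j), (-0.03-0.1j)], [-0.24+0.43j, (-0.1+0.03j), 0.42+0.25j]] + [[0.42-0.25j, (0.03-0.1j), 0.26+0.42j],  [0.10+0.03j, (0.02-0.01j), -0.03+0.10j],  [(-0.24-0.43j), (-0.1-0.03j), 0.42-0.25j]] + [[(-0.02-0j),(0.15+0j),0.02+0.00j], [0.15+0.00j,-0.95-0.00j,(-0.15-0j)], [0.02+0.00j,-0.15-0.00j,(-0.02-0j)]]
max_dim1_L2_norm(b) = 1.0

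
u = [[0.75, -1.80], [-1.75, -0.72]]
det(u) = -3.690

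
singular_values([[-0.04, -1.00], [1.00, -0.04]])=[1.0, 1.0]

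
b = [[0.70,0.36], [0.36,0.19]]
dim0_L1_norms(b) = [1.06, 0.55]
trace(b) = 0.89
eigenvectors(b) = [[0.89, -0.46], [0.46, 0.89]]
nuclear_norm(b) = 0.89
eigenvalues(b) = [0.89, 0.0]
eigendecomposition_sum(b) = [[0.70, 0.36], [0.36, 0.19]] + [[0.0,-0.0], [-0.0,0.0]]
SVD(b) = [[-0.89, -0.46], [-0.46, 0.89]] @ diag([0.8861632350955821, 0.0038367649044177264]) @ [[-0.89, -0.46], [-0.46, 0.89]]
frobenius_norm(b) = 0.89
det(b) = 0.00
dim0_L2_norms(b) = [0.79, 0.41]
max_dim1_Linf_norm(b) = 0.7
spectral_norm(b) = 0.89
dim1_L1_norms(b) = [1.06, 0.55]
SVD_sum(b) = [[0.7, 0.36], [0.36, 0.19]] + [[0.0, -0.00], [-0.00, 0.00]]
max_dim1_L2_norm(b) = 0.79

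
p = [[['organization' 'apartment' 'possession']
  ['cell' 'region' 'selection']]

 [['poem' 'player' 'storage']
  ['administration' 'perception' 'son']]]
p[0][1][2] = 'selection'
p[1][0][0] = 'poem'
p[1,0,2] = 'storage'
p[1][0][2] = 'storage'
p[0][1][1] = 'region'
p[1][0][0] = 'poem'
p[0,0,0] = 'organization'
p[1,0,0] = 'poem'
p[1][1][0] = 'administration'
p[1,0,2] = 'storage'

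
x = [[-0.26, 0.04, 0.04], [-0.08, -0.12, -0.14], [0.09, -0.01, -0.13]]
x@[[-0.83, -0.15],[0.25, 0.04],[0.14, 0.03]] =[[0.23, 0.04], [0.02, 0.00], [-0.10, -0.02]]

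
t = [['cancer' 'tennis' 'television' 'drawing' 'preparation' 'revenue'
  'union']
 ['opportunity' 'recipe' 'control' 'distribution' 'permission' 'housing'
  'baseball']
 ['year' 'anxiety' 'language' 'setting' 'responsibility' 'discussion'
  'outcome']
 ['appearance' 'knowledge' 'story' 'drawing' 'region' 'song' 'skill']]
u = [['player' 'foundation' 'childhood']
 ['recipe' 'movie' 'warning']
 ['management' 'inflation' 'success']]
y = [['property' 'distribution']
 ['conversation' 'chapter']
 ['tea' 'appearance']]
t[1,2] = 'control'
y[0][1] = 'distribution'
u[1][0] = 'recipe'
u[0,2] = 'childhood'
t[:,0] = ['cancer', 'opportunity', 'year', 'appearance']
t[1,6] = 'baseball'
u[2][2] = 'success'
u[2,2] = 'success'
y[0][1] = 'distribution'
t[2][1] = 'anxiety'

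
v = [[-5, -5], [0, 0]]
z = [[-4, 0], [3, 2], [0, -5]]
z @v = [[20, 20], [-15, -15], [0, 0]]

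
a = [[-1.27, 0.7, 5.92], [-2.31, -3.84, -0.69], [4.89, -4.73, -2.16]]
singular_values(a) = [8.31, 4.67, 4.21]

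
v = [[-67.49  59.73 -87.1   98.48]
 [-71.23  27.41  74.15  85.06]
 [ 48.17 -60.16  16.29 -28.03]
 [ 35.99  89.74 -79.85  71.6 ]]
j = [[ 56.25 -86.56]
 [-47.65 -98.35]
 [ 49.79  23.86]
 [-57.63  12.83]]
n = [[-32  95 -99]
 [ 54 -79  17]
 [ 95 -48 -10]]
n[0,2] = -99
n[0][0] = -32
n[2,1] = -48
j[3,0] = -57.63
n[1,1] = -79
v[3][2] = -79.85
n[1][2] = 17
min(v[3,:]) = -79.85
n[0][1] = 95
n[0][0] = -32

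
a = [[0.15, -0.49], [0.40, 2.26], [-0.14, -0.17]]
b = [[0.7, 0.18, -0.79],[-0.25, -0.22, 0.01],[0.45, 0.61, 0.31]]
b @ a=[[0.29,0.20], [-0.13,-0.38], [0.27,1.11]]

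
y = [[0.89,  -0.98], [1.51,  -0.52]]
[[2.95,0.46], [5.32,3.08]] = y @ [[3.62,2.73], [0.28,2.01]]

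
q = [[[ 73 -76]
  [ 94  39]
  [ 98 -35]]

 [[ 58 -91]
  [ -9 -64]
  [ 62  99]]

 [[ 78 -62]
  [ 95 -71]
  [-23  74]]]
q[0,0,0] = 73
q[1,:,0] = [58, -9, 62]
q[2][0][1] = -62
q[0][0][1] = -76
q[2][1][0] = 95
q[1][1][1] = -64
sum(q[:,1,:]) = 84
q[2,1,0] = 95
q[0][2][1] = -35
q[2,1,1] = -71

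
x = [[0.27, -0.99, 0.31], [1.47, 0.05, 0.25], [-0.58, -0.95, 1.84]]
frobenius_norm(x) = 2.83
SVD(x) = [[0.31, 0.32, -0.89], [-0.10, 0.95, 0.31], [0.95, -0.01, 0.33]] @ diag([2.2621457242462286, 1.540504258503505, 0.7134727407596406]) @ [[-0.27, -0.54, 0.80], [0.96, -0.17, 0.21], [0.02, 0.83, 0.56]]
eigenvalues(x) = [(0.29+1.22j), (0.29-1.22j), (1.59+0j)]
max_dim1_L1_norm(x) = 3.37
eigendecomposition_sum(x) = [[0.17+0.63j, (-0.48+0.12j), 0.10-0.07j], [0.86-0.10j, 0.06+0.66j, (-0.07-0.14j)], [(0.28+0.4j), (-0.31+0.21j), 0.05-0.07j]] + [[0.17-0.63j, (-0.48-0.12j), 0.10+0.07j], [(0.86+0.1j), 0.06-0.66j, (-0.07+0.14j)], [0.28-0.40j, (-0.31-0.21j), (0.05+0.07j)]] + [[-0.08+0.00j, (-0.02+0j), (0.11-0j)], [-0.26+0.00j, -0.08+0.00j, (0.39-0j)], [-1.14+0.00j, (-0.34+0j), 1.74-0.00j]]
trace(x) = 2.16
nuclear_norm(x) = 4.52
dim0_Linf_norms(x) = [1.47, 0.99, 1.84]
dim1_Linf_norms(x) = [0.99, 1.47, 1.84]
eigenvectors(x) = [[(0.08+0.54j), (0.08-0.54j), 0.06+0.00j], [0.73+0.00j, (0.73-0j), (0.22+0j)], [(0.2+0.36j), (0.2-0.36j), (0.97+0j)]]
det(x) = 2.49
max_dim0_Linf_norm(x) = 1.84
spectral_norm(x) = 2.26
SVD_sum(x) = [[-0.19, -0.38, 0.57], [0.06, 0.12, -0.18], [-0.57, -1.14, 1.71]] + [[0.48, -0.08, 0.1], [1.41, -0.25, 0.31], [-0.01, 0.0, -0.0]] + [[-0.02, -0.53, -0.36], [0.01, 0.18, 0.12], [0.01, 0.19, 0.13]]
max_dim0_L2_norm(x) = 1.88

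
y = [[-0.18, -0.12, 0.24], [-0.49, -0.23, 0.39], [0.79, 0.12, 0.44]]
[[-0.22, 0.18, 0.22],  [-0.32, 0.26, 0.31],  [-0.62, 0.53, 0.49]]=y @ [[-0.2, 0.04, 0.57], [0.03, 0.48, -1.64], [-1.06, 1.00, 0.54]]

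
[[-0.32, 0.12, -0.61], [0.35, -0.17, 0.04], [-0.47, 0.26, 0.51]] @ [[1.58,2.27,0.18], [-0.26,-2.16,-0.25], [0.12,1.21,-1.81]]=[[-0.61, -1.72, 1.02], [0.60, 1.21, 0.03], [-0.75, -1.01, -1.07]]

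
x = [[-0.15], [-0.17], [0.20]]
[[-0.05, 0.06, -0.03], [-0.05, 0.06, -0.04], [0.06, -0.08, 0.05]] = x@ [[0.31, -0.38, 0.23]]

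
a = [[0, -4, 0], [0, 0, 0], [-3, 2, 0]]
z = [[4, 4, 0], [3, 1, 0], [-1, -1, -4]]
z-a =[[4, 8, 0], [3, 1, 0], [2, -3, -4]]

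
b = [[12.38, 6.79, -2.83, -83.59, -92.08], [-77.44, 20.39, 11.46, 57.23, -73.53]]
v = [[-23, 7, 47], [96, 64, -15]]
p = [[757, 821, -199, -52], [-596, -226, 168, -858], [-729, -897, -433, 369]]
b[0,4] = -92.08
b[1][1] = 20.39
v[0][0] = -23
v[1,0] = 96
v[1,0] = 96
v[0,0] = -23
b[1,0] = -77.44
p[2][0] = -729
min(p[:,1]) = -897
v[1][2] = -15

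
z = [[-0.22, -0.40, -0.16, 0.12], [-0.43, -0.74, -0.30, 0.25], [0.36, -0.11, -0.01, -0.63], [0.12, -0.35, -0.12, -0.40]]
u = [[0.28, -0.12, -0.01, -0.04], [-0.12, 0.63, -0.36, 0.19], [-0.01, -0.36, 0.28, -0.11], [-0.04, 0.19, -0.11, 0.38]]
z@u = [[-0.02,-0.15,0.09,-0.0], [-0.04,-0.26,0.16,0.0], [0.14,-0.23,0.10,-0.27], [0.09,-0.27,0.14,-0.21]]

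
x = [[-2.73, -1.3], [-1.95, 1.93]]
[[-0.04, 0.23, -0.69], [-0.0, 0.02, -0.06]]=x @ [[0.01, -0.06, 0.18], [0.01, -0.05, 0.15]]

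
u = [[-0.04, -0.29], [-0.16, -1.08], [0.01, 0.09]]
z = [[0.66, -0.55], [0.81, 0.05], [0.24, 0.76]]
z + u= [[0.62, -0.84], [0.65, -1.03], [0.25, 0.85]]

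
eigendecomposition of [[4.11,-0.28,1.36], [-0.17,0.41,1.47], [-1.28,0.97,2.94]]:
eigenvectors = [[-0.68+0.00j, -0.68-0.00j, (-0.15+0j)], [0.02-0.29j, 0.02+0.29j, -0.96+0.00j], [(0.19-0.64j), 0.19+0.64j, 0.25+0.00j]]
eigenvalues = [(3.73+1.16j), (3.73-1.16j), (-0+0j)]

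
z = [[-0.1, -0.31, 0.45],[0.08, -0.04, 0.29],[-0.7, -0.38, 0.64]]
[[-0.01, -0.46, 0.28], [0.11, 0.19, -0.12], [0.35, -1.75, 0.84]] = z@ [[-0.51, 2.1, -0.9], [1.21, 1.14, -1.09], [0.7, 0.24, -0.32]]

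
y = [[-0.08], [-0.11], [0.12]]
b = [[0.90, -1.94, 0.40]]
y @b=[[-0.07, 0.16, -0.03], [-0.10, 0.21, -0.04], [0.11, -0.23, 0.05]]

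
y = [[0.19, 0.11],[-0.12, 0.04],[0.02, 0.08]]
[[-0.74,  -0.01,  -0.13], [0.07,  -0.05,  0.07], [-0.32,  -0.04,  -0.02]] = y @ [[-1.81,  0.22,  -0.62], [-3.57,  -0.51,  -0.07]]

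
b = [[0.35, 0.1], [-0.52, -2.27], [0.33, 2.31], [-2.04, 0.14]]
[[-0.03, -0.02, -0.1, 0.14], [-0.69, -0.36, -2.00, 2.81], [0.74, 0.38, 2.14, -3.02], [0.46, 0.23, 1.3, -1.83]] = b @ [[-0.2, -0.1, -0.57, 0.8], [0.35, 0.18, 1.01, -1.42]]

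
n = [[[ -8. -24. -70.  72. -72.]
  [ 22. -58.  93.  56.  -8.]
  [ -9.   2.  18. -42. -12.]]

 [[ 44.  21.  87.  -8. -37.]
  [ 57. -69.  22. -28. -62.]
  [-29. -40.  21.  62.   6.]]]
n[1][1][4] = -62.0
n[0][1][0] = 22.0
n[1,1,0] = 57.0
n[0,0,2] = -70.0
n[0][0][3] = 72.0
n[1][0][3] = -8.0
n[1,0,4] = -37.0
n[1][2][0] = -29.0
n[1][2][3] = 62.0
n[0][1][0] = 22.0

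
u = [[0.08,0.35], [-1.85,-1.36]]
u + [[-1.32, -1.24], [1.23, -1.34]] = [[-1.24, -0.89], [-0.62, -2.70]]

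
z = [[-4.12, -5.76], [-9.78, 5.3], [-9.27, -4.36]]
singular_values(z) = [14.14, 8.89]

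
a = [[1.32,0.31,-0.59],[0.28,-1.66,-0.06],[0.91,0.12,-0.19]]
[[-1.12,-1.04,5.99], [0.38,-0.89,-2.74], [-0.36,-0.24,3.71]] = a@[[0.01, 0.18, 3.57], [-0.29, 0.48, 2.29], [1.76, 2.42, -0.96]]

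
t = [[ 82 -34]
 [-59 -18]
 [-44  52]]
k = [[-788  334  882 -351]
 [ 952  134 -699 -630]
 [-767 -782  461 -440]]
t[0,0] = 82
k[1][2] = -699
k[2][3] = -440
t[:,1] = [-34, -18, 52]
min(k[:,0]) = -788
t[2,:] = [-44, 52]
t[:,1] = [-34, -18, 52]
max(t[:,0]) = 82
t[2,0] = -44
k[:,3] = [-351, -630, -440]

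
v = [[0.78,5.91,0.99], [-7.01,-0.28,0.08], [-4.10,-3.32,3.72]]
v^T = [[0.78,-7.01,-4.1], [5.91,-0.28,-3.32], [0.99,0.08,3.72]]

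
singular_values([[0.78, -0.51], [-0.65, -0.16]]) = [1.06, 0.43]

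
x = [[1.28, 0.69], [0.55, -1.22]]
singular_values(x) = [1.47, 1.32]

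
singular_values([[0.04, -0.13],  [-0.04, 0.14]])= [0.2, 0.0]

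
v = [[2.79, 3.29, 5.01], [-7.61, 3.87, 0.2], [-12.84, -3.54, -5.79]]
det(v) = 169.96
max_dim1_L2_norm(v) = 14.52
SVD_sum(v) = [[4.55, 0.81, 1.99],[-5.59, -0.99, -2.44],[-13.09, -2.32, -5.71]] + [[-1.53, 3.16, 2.22], [-2.16, 4.46, 3.13], [0.39, -0.81, -0.57]] + [[-0.23, -0.68, 0.81], [0.14, 0.41, -0.48], [-0.14, -0.41, 0.49]]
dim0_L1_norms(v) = [23.24, 10.7, 11.0]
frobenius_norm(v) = 18.10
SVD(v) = [[-0.3, -0.57, 0.76], [0.37, -0.81, -0.46], [0.88, 0.15, 0.46]] @ diag([16.52014086523738, 7.254822713987484, 1.4181301707971505]) @ [[-0.9, -0.16, -0.39], [0.37, -0.76, -0.53], [-0.21, -0.63, 0.75]]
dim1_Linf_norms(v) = [5.01, 7.61, 12.84]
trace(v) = 0.87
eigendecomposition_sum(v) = [[1.56+4.81j, 1.48-0.36j, 2.60+0.58j], [-2.72+3.22j, (0.91+0.89j), 0.73+2.10j], [-7.14-3.06j, (-1.09+2.08j), -3.31+2.42j]] + [[(1.56-4.81j), 1.48+0.36j, 2.60-0.58j],[(-2.72-3.22j), (0.91-0.89j), (0.73-2.1j)],[-7.14+3.06j, -1.09-2.08j, (-3.31-2.42j)]] + [[-0.34+0.00j, (0.32-0j), -0.20+0.00j], [-2.18+0.00j, (2.06-0j), -1.26+0.00j], [(1.45-0j), (-1.36+0j), (0.84-0j)]]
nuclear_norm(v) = 25.19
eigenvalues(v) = [(-0.84+8.12j), (-0.84-8.12j), (2.55+0j)]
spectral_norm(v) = 16.52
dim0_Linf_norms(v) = [12.84, 3.87, 5.79]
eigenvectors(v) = [[-0.33-0.37j, -0.33+0.37j, (-0.13+0j)], [0.12-0.40j, (0.12+0.4j), (-0.83+0j)], [(0.76+0j), (0.76-0j), (0.55+0j)]]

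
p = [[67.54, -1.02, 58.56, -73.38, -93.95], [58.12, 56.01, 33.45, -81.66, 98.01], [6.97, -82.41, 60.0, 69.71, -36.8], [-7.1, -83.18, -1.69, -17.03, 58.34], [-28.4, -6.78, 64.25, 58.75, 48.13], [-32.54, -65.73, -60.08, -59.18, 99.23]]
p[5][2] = -60.08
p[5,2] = -60.08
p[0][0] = 67.54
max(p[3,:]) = 58.34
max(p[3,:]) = 58.34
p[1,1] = 56.01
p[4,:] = [-28.4, -6.78, 64.25, 58.75, 48.13]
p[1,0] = 58.12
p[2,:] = [6.97, -82.41, 60.0, 69.71, -36.8]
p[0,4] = -93.95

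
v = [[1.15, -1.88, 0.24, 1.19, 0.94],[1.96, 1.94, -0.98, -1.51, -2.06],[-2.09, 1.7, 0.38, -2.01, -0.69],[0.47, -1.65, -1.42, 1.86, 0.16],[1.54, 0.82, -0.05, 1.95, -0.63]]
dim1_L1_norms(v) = [5.4, 8.45, 6.87, 5.56, 4.99]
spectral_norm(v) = 5.40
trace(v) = 4.70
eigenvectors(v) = [[(0.02+0.29j), (0.02-0.29j), 0.09+0.16j, 0.09-0.16j, (0.36+0j)], [0.64+0.00j, (0.64-0j), (0.44+0.16j), 0.44-0.16j, -0.12+0.00j], [(-0.32-0.13j), -0.32+0.13j, (-0.37+0.07j), (-0.37-0.07j), (-0.63+0j)], [(0.22+0.09j), (0.22-0.09j), (-0.04+0.13j), (-0.04-0.13j), (0.58+0j)], [(0.5-0.29j), (0.5+0.29j), 0.77+0.00j, (0.77-0j), (0.34+0j)]]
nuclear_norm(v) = 12.75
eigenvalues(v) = [(0.35+1.81j), (0.35-1.81j), (-0.06+0.81j), (-0.06-0.81j), (4.12+0j)]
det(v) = 9.14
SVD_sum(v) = [[0.7, -1.55, -0.18, 1.70, 0.78], [-0.61, 1.36, 0.16, -1.49, -0.68], [-0.89, 1.96, 0.23, -2.15, -0.98], [0.7, -1.55, -0.18, 1.7, 0.78], [0.29, -0.64, -0.07, 0.7, 0.32]] + [[-0.03, -0.01, 0.01, -0.01, 0.01], [2.39, 1.02, -0.85, 0.49, -1.38], [-0.89, -0.38, 0.32, -0.18, 0.52], [0.33, 0.14, -0.12, 0.07, -0.19], [1.59, 0.68, -0.56, 0.32, -0.92]] + [[0.09, -0.24, -0.19, -0.27, -0.01], [0.16, -0.43, -0.35, -0.49, -0.01], [-0.05, 0.15, 0.12, 0.17, 0.0], [0.1, -0.28, -0.22, -0.31, -0.01], [-0.29, 0.79, 0.63, 0.90, 0.02]] + [[0.4, -0.03, 0.56, -0.24, 0.24],[0.03, -0.0, 0.05, -0.02, 0.02],[-0.24, 0.02, -0.33, 0.15, -0.15],[-0.66, 0.05, -0.91, 0.4, -0.4],[-0.04, 0.00, -0.06, 0.03, -0.03]] + [[-0.01, -0.05, 0.05, 0.01, -0.09], [-0.0, -0.01, 0.01, 0.00, -0.01], [-0.01, -0.05, 0.05, 0.01, -0.08], [-0.00, -0.01, 0.01, 0.00, -0.02], [-0.0, -0.01, 0.01, 0.00, -0.02]]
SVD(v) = [[-0.47, 0.01, 0.24, 0.5, -0.69], [0.41, -0.79, 0.44, 0.04, -0.11], [0.59, 0.3, -0.15, -0.3, -0.67], [-0.47, -0.11, 0.28, -0.81, -0.17], [-0.19, -0.53, -0.80, -0.06, -0.2]] @ diag([5.40072980993047, 3.9195363627424484, 1.7197526392104083, 1.5487540256932952, 0.16206186811117634]) @ [[-0.28, 0.61, 0.07, -0.67, -0.31],[-0.77, -0.33, 0.27, -0.16, 0.45],[0.21, -0.57, -0.46, -0.65, -0.01],[0.52, -0.04, 0.72, -0.32, 0.32],[0.12, 0.43, -0.43, -0.06, 0.78]]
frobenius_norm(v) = 7.06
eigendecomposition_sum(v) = [[(0.61+0.23j), (-0.35+0.36j), 0.15-0.58j, -0.40-0.39j, (0.19-0.52j)], [0.60-1.31j, (0.73+0.82j), (-1.25-0.42j), (-0.93+0.81j), (-1.12-0.49j)], [-0.57+0.54j, (-0.2-0.57j), 0.55+0.47j, 0.64-0.23j, (0.47+0.48j)], [0.39-0.38j, (0.14+0.39j), -0.38-0.32j, (-0.44+0.16j), (-0.33-0.33j)], [(-0.12-1.3j), (0.94+0.32j), (-1.17+0.23j), -0.36+1.05j, (-1.1+0.12j)]] + [[0.61-0.23j, (-0.35-0.36j), 0.15+0.58j, (-0.4+0.39j), 0.19+0.52j], [(0.6+1.31j), (0.73-0.82j), -1.25+0.42j, -0.93-0.81j, -1.12+0.49j], [-0.57-0.54j, (-0.2+0.57j), 0.55-0.47j, 0.64+0.23j, (0.47-0.48j)], [(0.39+0.38j), 0.14-0.39j, (-0.38+0.32j), -0.44-0.16j, -0.33+0.33j], [(-0.12+1.3j), (0.94-0.32j), (-1.17-0.23j), -0.36-1.05j, -1.10-0.12j]] + [[(-0.03+0.25j), (0.03-0j), 0.12+0.28j, (0.17+0.06j), (-0.03+0.15j)], [(0.38+0.54j), (0.05-0.05j), (0.71+0.33j), 0.43-0.19j, 0.19+0.34j], [(-0.48-0.22j), (-0.01+0.05j), (-0.63+0.06j), (-0.22+0.31j), (-0.27-0.16j)], [-0.15+0.12j, 0.01+0.01j, -0.08+0.21j, (0.06+0.12j), -0.09+0.06j], [(0.89+0.64j), 0.05-0.10j, 1.29+0.12j, (0.57-0.54j), (0.49+0.42j)]] + [[(-0.03-0.25j), (0.03+0j), (0.12-0.28j), 0.17-0.06j, (-0.03-0.15j)], [(0.38-0.54j), 0.05+0.05j, 0.71-0.33j, 0.43+0.19j, 0.19-0.34j], [-0.48+0.22j, (-0.01-0.05j), -0.63-0.06j, (-0.22-0.31j), (-0.27+0.16j)], [-0.15-0.12j, (0.01-0.01j), -0.08-0.21j, (0.06-0.12j), -0.09-0.06j], [0.89-0.64j, 0.05+0.10j, 1.29-0.12j, 0.57+0.54j, 0.49-0.42j]] + [[-0.01+0.00j, (-1.23+0j), (-0.31-0j), (1.63-0j), (0.63-0j)],[0.00-0.00j, (0.39-0j), (0.1+0j), -0.52+0.00j, (-0.2+0j)],[(0.02-0j), 2.14-0.00j, (0.53+0j), -2.84+0.00j, (-1.1+0j)],[(-0.02+0j), (-1.97+0j), (-0.49-0j), 2.61-0.00j, 1.01-0.00j],[-0.01+0.00j, -1.16+0.00j, (-0.29-0j), 1.54-0.00j, 0.60-0.00j]]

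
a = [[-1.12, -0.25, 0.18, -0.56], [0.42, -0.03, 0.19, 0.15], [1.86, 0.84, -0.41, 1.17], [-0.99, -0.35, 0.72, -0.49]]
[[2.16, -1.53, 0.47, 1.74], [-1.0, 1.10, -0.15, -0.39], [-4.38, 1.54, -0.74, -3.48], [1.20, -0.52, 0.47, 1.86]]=a @ [[-1.90, 2.27, -0.27, -0.62],[-2.62, -1.64, 0.35, -0.39],[-1.88, 1.10, 0.18, 0.49],[0.50, -0.73, -0.39, -1.54]]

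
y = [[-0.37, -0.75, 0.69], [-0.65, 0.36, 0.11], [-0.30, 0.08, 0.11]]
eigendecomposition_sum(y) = [[-0.52, -0.45, 0.57], [-0.33, -0.29, 0.36], [-0.18, -0.16, 0.2]] + [[0.15,-0.3,0.12], [-0.32,0.65,-0.25], [-0.12,0.24,-0.09]] + [[-0.00, -0.00, 0.0],[-0.00, -0.0, 0.00],[-0.0, -0.0, 0.01]]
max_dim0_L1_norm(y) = 1.32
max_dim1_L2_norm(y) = 1.08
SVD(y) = [[-0.98, 0.17, -0.08], [-0.12, -0.92, -0.38], [-0.14, -0.36, 0.92]] @ diag([1.0952572292543261, 0.8053621438907226, 0.0018490413395327355]) @ [[0.44, 0.62, -0.65], [0.8, -0.6, -0.03], [0.41, 0.50, 0.76]]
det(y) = -0.00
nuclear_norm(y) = 1.90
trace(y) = 0.10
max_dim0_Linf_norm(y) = 0.75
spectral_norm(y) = 1.10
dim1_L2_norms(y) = [1.08, 0.75, 0.33]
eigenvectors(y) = [[0.81, 0.4, 0.40], [0.51, -0.86, 0.5], [0.28, -0.32, 0.76]]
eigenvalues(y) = [-0.6, 0.7, 0.0]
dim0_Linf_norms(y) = [0.65, 0.75, 0.69]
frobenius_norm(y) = 1.36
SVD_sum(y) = [[-0.48, -0.67, 0.69],[-0.06, -0.08, 0.09],[-0.07, -0.10, 0.1]] + [[0.11, -0.08, -0.00], [-0.59, 0.44, 0.02], [-0.23, 0.18, 0.01]] + [[-0.0, -0.0, -0.00], [-0.0, -0.0, -0.00], [0.00, 0.0, 0.00]]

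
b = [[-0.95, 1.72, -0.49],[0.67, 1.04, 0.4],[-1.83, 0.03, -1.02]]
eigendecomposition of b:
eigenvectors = [[0.56, -0.49, 0.59], [-0.21, -0.02, 0.67], [0.80, 0.87, -0.45]]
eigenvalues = [-2.3, 0.0, 1.37]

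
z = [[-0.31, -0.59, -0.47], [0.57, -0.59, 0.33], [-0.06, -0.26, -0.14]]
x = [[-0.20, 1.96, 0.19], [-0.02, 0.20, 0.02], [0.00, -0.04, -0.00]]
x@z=[[1.17, -1.09, 0.71], [0.12, -0.11, 0.07], [-0.02, 0.02, -0.01]]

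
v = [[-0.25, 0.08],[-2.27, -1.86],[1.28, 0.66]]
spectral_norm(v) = 3.26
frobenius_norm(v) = 3.28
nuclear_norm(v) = 3.61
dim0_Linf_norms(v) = [2.27, 1.86]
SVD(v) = [[-0.05, 0.62], [-0.9, -0.37], [0.44, -0.69]] @ diag([3.2613079344466036, 0.3453556959362724]) @ [[0.8,0.60], [-0.60,0.80]]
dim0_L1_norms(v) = [3.8, 2.6]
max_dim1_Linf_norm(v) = 2.27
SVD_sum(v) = [[-0.12, -0.09], [-2.35, -1.76], [1.14, 0.85]] + [[-0.13, 0.17], [0.08, -0.10], [0.14, -0.19]]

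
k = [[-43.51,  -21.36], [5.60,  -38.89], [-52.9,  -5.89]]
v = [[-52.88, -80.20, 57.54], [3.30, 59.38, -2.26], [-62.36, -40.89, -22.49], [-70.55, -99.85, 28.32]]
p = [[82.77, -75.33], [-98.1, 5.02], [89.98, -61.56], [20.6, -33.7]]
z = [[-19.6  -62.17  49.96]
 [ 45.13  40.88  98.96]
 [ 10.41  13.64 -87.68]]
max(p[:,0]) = 89.98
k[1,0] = 5.6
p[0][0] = 82.77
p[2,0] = 89.98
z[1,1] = 40.88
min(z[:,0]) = -19.6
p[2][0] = 89.98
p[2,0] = 89.98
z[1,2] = 98.96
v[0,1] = -80.2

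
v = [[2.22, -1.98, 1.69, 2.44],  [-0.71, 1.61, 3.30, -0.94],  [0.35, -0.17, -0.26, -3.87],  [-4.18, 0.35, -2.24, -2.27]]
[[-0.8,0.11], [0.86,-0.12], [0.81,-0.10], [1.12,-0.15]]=v @[[-0.22, 0.03],[-0.01, 0.00],[0.15, -0.02],[-0.24, 0.03]]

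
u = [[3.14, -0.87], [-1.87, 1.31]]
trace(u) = 4.45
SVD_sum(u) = [[3.01, -1.2], [-2.06, 0.83]] + [[0.13, 0.33], [0.19, 0.48]]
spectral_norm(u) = 3.93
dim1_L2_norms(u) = [3.26, 2.28]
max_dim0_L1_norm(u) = 5.01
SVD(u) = [[-0.82, 0.57], [0.57, 0.82]] @ diag([3.927948052834265, 0.6330277199582189]) @ [[-0.93, 0.37], [0.37, 0.93]]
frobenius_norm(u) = 3.98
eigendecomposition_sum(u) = [[3.00, -1.05],[-2.26, 0.79]] + [[0.14, 0.18], [0.39, 0.52]]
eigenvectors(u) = [[0.80, 0.33],[-0.60, 0.94]]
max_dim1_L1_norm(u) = 4.01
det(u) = 2.49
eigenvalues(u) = [3.79, 0.66]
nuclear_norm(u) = 4.56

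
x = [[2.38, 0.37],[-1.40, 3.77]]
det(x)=9.491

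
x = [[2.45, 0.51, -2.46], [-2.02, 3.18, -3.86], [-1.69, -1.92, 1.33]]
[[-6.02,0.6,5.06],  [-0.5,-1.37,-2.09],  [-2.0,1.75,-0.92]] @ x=[[-24.51, -10.88, 19.22], [5.07, -0.60, 3.74], [-6.88, 6.31, -3.06]]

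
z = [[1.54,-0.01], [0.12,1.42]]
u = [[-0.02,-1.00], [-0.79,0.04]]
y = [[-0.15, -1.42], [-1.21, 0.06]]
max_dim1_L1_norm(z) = 1.55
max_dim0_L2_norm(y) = 1.42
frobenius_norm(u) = 1.28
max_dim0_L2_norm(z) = 1.54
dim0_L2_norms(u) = [0.79, 1.0]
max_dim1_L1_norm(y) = 1.57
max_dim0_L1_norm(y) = 1.48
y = u @ z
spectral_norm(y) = 1.43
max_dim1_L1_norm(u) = 1.02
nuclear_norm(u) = 1.79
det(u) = -0.79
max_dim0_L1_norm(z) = 1.66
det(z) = 2.19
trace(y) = -0.09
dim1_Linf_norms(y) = [1.42, 1.21]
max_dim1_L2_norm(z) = 1.54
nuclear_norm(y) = 2.64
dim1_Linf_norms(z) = [1.54, 1.42]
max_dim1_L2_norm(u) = 1.0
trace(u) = 0.02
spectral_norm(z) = 1.56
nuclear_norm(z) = 2.96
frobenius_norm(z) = 2.10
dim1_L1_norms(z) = [1.55, 1.54]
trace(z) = 2.96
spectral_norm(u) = 1.00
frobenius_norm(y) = 1.87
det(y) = -1.73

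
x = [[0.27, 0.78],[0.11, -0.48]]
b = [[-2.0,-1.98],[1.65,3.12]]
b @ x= [[-0.76,  -0.61], [0.79,  -0.21]]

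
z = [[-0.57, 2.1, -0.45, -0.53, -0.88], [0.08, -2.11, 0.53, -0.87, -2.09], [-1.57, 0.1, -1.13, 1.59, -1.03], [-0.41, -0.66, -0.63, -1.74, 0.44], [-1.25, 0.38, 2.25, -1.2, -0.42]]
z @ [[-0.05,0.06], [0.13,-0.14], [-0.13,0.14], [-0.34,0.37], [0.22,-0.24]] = [[0.35, -0.38], [-0.51, 0.55], [-0.53, 0.57], [0.70, -0.77], [0.13, -0.16]]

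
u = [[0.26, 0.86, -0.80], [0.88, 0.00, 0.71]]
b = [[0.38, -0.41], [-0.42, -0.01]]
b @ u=[[-0.26, 0.33, -0.60], [-0.12, -0.36, 0.33]]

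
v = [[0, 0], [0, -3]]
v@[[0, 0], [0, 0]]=[[0, 0], [0, 0]]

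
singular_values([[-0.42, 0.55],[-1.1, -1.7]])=[2.04, 0.65]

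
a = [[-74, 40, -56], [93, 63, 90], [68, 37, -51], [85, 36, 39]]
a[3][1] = 36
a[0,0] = -74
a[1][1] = 63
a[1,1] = 63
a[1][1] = 63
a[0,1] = 40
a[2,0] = 68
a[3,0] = 85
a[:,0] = [-74, 93, 68, 85]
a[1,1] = 63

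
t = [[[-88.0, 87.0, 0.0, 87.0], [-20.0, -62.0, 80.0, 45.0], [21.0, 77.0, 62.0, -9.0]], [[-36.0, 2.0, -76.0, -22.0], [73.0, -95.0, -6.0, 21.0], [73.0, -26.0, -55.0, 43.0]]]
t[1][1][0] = 73.0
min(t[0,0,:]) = -88.0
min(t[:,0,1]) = 2.0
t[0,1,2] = 80.0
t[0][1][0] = -20.0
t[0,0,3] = 87.0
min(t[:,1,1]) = -95.0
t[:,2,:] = [[21.0, 77.0, 62.0, -9.0], [73.0, -26.0, -55.0, 43.0]]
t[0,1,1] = -62.0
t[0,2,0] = 21.0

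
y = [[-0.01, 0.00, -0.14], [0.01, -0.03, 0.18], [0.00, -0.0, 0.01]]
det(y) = 0.000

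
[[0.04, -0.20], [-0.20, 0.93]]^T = [[0.04,-0.2], [-0.2,0.93]]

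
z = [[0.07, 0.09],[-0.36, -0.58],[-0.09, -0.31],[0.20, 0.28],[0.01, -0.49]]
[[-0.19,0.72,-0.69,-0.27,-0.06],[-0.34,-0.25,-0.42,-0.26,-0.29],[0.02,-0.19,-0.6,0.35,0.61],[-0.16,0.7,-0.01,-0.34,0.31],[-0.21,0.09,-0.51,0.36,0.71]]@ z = [[-0.26, -0.27], [0.05, 0.31], [0.20, 0.10], [-0.33, -0.66], [0.08, -0.16]]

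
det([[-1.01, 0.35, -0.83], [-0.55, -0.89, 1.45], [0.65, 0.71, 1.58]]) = 2.938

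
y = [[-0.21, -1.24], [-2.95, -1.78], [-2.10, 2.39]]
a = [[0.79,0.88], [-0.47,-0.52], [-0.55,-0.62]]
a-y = [[1.00, 2.12],  [2.48, 1.26],  [1.55, -3.01]]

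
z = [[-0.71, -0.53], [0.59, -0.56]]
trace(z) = -1.27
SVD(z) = [[-0.85,0.52], [0.52,0.85]] @ diag([0.9274326557561817, 0.7658777115421468]) @ [[0.99, 0.17],  [0.17, -0.99]]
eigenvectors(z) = [[0.09-0.68j, (0.09+0.68j)], [(-0.73+0j), -0.73-0.00j]]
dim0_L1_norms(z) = [1.3, 1.09]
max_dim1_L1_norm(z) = 1.24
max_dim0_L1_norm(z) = 1.3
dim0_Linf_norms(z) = [0.71, 0.56]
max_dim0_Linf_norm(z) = 0.71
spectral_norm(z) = 0.93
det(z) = 0.71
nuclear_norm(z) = 1.69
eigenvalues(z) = [(-0.64+0.55j), (-0.64-0.55j)]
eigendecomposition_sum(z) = [[(-0.35+0.23j), (-0.26-0.3j)], [(0.29+0.34j), -0.28+0.32j]] + [[-0.35-0.23j, (-0.27+0.3j)], [(0.29-0.34j), (-0.28-0.32j)]]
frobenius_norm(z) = 1.20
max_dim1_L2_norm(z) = 0.89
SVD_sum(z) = [[-0.78,  -0.13],[0.48,  0.08]] + [[0.07, -0.40], [0.11, -0.64]]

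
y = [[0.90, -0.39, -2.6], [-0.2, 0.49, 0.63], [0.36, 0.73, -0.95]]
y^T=[[0.9, -0.20, 0.36], [-0.39, 0.49, 0.73], [-2.60, 0.63, -0.95]]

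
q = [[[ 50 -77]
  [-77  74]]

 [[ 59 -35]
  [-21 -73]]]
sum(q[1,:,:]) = -70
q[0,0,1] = -77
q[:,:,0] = [[50, -77], [59, -21]]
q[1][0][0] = 59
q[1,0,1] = -35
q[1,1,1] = -73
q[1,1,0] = -21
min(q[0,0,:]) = -77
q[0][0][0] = 50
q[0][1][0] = -77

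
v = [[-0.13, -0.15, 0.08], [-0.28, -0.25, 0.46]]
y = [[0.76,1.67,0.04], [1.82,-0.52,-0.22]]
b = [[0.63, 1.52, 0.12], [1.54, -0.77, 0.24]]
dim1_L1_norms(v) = [0.36, 0.99]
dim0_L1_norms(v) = [0.41, 0.4, 0.54]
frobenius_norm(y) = 2.65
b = y + v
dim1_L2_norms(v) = [0.21, 0.59]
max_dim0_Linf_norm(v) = 0.46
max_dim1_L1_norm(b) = 2.55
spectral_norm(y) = 2.01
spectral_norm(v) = 0.62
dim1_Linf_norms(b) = [1.52, 1.54]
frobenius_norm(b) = 2.40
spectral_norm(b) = 1.76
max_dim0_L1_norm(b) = 2.29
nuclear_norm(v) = 0.72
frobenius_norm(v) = 0.63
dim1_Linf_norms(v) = [0.15, 0.46]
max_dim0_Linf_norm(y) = 1.82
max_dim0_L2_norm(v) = 0.47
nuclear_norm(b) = 3.39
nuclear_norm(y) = 3.73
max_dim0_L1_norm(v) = 0.54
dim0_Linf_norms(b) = [1.54, 1.52, 0.24]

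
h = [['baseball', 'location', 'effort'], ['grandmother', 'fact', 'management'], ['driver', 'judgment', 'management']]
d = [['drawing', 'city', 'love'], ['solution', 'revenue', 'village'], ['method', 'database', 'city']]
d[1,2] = 'village'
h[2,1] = 'judgment'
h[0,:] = ['baseball', 'location', 'effort']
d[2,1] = 'database'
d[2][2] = 'city'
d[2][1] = 'database'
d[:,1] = ['city', 'revenue', 'database']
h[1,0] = 'grandmother'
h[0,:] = ['baseball', 'location', 'effort']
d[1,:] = ['solution', 'revenue', 'village']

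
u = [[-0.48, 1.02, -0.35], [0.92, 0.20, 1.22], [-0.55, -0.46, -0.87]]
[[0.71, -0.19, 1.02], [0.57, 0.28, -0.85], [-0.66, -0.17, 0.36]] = u @ [[0.29, -0.15, -0.36], [0.87, -0.13, 0.65], [0.11, 0.36, -0.53]]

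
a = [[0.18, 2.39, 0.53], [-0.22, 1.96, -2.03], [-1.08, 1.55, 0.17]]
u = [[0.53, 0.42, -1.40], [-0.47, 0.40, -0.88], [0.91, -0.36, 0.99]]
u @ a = [[1.52, -0.08, -0.81], [0.78, -1.70, -1.21], [-0.83, 3.0, 1.38]]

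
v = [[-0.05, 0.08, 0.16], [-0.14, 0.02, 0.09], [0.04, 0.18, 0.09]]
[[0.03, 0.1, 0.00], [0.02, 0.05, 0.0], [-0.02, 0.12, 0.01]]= v@[[0.07, -0.05, -0.02], [-0.34, 0.48, 0.11], [0.41, 0.4, -0.05]]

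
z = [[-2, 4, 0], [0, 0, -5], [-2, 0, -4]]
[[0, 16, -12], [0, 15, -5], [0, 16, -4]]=z @ [[0, -2, 0], [0, 3, -3], [0, -3, 1]]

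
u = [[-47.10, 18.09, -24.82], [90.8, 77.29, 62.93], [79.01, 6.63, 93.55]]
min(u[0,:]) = -47.1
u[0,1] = 18.09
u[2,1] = 6.63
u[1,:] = [90.8, 77.29, 62.93]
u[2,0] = 79.01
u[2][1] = 6.63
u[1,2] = 62.93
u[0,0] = -47.1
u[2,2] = 93.55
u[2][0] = 79.01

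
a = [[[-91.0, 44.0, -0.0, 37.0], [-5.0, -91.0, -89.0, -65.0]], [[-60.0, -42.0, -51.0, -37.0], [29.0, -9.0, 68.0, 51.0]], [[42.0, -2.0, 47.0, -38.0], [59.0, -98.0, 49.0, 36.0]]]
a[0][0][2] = -0.0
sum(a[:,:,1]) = -198.0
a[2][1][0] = 59.0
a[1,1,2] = 68.0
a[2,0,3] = -38.0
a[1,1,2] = 68.0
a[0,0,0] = -91.0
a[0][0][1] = 44.0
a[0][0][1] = 44.0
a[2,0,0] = 42.0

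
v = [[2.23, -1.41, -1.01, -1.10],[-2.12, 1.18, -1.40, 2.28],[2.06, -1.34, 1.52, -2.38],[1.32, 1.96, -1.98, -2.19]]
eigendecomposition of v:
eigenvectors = [[-0.23, -0.16, -0.76, 0.64], [0.63, 0.29, -0.20, 0.44], [-0.67, -0.30, 0.31, 0.32], [0.33, -0.9, -0.54, 0.53]]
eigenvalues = [4.66, -3.25, 1.49, -0.16]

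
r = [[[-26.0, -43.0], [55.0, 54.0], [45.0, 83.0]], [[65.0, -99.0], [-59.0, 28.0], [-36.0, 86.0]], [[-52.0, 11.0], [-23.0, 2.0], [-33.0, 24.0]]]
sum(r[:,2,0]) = -24.0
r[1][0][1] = -99.0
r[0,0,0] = -26.0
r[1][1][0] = -59.0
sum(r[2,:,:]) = -71.0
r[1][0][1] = -99.0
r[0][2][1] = 83.0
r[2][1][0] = -23.0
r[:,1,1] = [54.0, 28.0, 2.0]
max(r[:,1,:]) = 55.0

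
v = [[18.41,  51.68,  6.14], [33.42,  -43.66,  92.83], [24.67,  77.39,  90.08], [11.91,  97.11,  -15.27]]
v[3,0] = 11.91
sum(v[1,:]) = 82.59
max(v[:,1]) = 97.11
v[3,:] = [11.91, 97.11, -15.27]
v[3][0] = 11.91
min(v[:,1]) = -43.66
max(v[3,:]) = 97.11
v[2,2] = 90.08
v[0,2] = 6.14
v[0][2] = 6.14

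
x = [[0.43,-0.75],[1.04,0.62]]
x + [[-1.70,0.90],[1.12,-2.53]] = [[-1.27,0.15], [2.16,-1.91]]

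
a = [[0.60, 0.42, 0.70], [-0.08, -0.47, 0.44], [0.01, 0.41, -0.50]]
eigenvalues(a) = [0.54, -0.92, 0.0]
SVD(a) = [[-0.87,0.49,0.08], [-0.31,-0.65,0.69], [0.39,0.58,0.72]] @ diag([1.0609162748701577, 0.860204914448521, 0.002040312289780576]) @ [[-0.46, -0.06, -0.88], [0.41, 0.87, -0.27], [-0.79, 0.49, 0.38]]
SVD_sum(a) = [[0.43, 0.05, 0.81], [0.15, 0.02, 0.29], [-0.19, -0.02, -0.37]] + [[0.17, 0.37, -0.11], [-0.23, -0.49, 0.15], [0.20, 0.43, -0.14]] + [[-0.0, 0.00, 0.0], [-0.0, 0.0, 0.0], [-0.00, 0.00, 0.00]]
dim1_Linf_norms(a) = [0.7, 0.47, 0.5]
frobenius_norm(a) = 1.37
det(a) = -0.00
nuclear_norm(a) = 1.92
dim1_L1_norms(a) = [1.72, 0.99, 0.92]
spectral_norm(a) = 1.06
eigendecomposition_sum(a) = [[0.61, 0.5, 0.62], [-0.05, -0.05, -0.06], [-0.02, -0.01, -0.02]] + [[-0.0, -0.08, 0.09], [-0.03, -0.43, 0.49], [0.03, 0.42, -0.49]] + [[-0.0, -0.00, -0.00], [0.0, 0.0, 0.0], [0.0, 0.0, 0.0]]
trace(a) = -0.37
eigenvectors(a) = [[-1.0, 0.13, -0.79],[0.09, 0.71, 0.49],[0.03, -0.70, 0.38]]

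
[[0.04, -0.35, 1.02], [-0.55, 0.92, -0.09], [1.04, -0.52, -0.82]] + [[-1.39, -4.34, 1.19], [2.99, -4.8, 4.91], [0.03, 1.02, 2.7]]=[[-1.35, -4.69, 2.21], [2.44, -3.88, 4.82], [1.07, 0.5, 1.88]]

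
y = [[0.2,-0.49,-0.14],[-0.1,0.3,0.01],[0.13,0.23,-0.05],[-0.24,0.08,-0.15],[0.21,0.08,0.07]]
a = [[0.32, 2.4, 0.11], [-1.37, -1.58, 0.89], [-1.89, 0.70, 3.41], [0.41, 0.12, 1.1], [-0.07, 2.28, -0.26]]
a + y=[[0.52, 1.91, -0.03], [-1.47, -1.28, 0.90], [-1.76, 0.93, 3.36], [0.17, 0.2, 0.95], [0.14, 2.36, -0.19]]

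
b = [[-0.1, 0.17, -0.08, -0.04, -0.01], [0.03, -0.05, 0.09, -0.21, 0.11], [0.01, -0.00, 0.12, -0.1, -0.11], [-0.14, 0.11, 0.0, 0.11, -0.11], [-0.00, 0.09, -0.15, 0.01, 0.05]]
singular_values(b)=[0.36, 0.24, 0.22, 0.08, 0.0]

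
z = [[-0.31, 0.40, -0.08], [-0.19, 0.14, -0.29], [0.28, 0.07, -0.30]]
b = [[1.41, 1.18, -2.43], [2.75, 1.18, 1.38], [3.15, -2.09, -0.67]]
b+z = [[1.1, 1.58, -2.51], [2.56, 1.32, 1.09], [3.43, -2.02, -0.97]]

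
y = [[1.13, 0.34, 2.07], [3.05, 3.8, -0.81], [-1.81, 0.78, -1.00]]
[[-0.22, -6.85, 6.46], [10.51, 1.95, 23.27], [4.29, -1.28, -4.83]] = y @ [[-0.8, 2.1, 3.76],  [3.36, -2.05, 3.22],  [-0.22, -4.12, 0.54]]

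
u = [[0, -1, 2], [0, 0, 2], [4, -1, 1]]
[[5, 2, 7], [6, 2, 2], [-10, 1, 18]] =u@ [[-3, 0, 3], [1, 0, -5], [3, 1, 1]]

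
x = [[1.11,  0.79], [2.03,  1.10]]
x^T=[[1.11, 2.03], [0.79, 1.10]]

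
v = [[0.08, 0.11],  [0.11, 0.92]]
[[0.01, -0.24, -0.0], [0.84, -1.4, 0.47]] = v@[[-1.27,-1.13,-0.87], [1.06,-1.39,0.62]]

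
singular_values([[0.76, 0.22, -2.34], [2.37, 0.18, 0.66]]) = [2.53, 2.41]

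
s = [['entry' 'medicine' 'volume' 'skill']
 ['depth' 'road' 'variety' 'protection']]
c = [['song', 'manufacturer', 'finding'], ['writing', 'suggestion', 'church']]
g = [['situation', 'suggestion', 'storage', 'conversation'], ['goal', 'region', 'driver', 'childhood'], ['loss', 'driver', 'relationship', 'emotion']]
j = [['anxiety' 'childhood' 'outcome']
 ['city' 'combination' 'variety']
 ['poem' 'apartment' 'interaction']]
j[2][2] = 'interaction'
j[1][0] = 'city'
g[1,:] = ['goal', 'region', 'driver', 'childhood']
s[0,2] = 'volume'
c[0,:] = ['song', 'manufacturer', 'finding']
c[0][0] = 'song'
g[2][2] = 'relationship'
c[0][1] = 'manufacturer'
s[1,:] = ['depth', 'road', 'variety', 'protection']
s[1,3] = 'protection'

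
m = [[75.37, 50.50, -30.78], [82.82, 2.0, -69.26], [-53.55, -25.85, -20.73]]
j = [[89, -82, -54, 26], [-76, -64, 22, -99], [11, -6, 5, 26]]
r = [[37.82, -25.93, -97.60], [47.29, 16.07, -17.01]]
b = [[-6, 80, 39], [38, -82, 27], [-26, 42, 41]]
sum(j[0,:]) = -21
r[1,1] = 16.07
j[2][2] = 5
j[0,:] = [89, -82, -54, 26]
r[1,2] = -17.01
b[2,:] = [-26, 42, 41]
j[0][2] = -54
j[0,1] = -82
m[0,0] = 75.37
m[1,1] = 2.0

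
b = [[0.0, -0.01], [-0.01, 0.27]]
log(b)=[[(-7.89+3.14j), (-0.24+0.12j)], [-0.24+0.12j, -1.32+0.00j]]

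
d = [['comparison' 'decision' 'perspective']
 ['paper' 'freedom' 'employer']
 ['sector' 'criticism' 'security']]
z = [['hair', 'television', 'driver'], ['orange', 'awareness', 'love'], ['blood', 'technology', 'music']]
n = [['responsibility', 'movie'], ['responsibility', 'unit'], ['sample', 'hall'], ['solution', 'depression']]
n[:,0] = ['responsibility', 'responsibility', 'sample', 'solution']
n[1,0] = 'responsibility'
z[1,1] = 'awareness'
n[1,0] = 'responsibility'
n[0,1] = 'movie'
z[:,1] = ['television', 'awareness', 'technology']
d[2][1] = 'criticism'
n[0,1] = 'movie'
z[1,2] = 'love'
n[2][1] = 'hall'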